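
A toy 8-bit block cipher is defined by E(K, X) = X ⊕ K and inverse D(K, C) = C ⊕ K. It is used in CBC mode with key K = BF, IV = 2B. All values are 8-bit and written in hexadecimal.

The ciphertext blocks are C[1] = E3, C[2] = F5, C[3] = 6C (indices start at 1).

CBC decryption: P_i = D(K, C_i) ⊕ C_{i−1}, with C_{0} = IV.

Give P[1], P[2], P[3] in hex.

P[1]: D(K, E3) = 5C; 5C ⊕ 2B = 77.
P[2]: D(K, F5) = 4A; 4A ⊕ E3 = A9.
P[3]: D(K, 6C) = D3; D3 ⊕ F5 = 26.

P[1] = 77, P[2] = A9, P[3] = 26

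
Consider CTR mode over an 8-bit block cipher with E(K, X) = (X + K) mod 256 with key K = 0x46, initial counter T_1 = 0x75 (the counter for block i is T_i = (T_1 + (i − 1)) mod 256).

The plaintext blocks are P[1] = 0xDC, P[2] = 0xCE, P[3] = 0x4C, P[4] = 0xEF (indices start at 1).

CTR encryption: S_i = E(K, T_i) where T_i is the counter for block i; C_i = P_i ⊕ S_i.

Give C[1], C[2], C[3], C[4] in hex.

C[1] = 0x67, C[2] = 0x72, C[3] = 0xF1, C[4] = 0x51

C[1]: T = 0x75, S = E(K, T) = 0xBB; 0xDC ⊕ 0xBB = 0x67.
C[2]: T = 0x76, S = E(K, T) = 0xBC; 0xCE ⊕ 0xBC = 0x72.
C[3]: T = 0x77, S = E(K, T) = 0xBD; 0x4C ⊕ 0xBD = 0xF1.
C[4]: T = 0x78, S = E(K, T) = 0xBE; 0xEF ⊕ 0xBE = 0x51.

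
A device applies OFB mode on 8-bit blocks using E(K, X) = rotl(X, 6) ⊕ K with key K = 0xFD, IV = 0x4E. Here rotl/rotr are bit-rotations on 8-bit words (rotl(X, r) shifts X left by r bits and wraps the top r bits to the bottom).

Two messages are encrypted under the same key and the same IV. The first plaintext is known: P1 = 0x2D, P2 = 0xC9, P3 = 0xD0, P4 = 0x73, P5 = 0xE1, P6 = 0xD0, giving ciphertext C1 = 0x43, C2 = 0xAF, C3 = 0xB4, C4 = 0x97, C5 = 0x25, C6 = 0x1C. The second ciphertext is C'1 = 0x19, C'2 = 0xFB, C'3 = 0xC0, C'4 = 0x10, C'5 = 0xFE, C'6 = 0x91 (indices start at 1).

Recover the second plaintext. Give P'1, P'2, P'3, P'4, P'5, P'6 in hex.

P'1 = 0x77, P'2 = 0x9D, P'3 = 0xA4, P'4 = 0xF4, P'5 = 0x3A, P'6 = 0x5D

In OFB with a reused IV, both messages share the same keystream S_i, so C_i ⊕ C'_i = P_i ⊕ P'_i and thus P'_i = P_i ⊕ C_i ⊕ C'_i.
P'1: 0x2D ⊕ 0x43 ⊕ 0x19 = 0x77.
P'2: 0xC9 ⊕ 0xAF ⊕ 0xFB = 0x9D.
P'3: 0xD0 ⊕ 0xB4 ⊕ 0xC0 = 0xA4.
P'4: 0x73 ⊕ 0x97 ⊕ 0x10 = 0xF4.
P'5: 0xE1 ⊕ 0x25 ⊕ 0xFE = 0x3A.
P'6: 0xD0 ⊕ 0x1C ⊕ 0x91 = 0x5D.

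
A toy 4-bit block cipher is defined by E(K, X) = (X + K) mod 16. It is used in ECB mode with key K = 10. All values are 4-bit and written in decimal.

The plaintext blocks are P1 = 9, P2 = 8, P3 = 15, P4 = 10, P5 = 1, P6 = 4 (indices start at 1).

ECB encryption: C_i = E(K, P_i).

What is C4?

C4: E(K, 10) = 4.

C4 = 4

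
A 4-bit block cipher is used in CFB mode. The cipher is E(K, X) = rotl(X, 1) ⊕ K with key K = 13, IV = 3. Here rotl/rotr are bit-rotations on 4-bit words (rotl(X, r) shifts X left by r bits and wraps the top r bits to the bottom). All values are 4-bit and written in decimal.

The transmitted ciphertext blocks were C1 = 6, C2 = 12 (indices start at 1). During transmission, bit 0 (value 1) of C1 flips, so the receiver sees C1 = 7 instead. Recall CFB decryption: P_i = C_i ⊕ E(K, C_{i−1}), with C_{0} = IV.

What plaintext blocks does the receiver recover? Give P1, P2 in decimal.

Only C1 changed, to 7. In CFB, a change in C_i flips the same bit in P_i and garbles P_{i+1}. Decrypting the received ciphertext:
P1: E(K, 3) = 11; 7 ⊕ 11 = 12.
P2: E(K, 7) = 3; 12 ⊕ 3 = 15.
Blocks that differ from the original plaintext: P1, P2.

P1 = 12, P2 = 15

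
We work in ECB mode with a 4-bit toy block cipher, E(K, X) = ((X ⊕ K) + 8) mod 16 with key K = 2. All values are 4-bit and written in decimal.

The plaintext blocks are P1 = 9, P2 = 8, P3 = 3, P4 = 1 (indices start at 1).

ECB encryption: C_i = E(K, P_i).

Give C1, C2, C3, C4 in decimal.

C1: E(K, 9) = 3.
C2: E(K, 8) = 2.
C3: E(K, 3) = 9.
C4: E(K, 1) = 11.

C1 = 3, C2 = 2, C3 = 9, C4 = 11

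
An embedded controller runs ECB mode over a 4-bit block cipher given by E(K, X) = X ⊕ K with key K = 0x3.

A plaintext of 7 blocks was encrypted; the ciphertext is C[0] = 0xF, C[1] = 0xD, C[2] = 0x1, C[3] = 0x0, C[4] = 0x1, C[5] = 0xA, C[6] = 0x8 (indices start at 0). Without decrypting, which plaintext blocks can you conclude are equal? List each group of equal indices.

ECB encrypts each block independently with the same key, so equal ciphertext blocks imply equal plaintext blocks.
C[2] = C[4] = 0x1, so P[2] = P[4].

P[2] = P[4]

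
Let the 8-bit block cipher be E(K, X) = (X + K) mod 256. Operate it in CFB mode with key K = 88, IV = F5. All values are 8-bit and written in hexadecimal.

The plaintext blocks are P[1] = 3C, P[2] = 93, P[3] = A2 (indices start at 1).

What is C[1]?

CFB encryption: C_i = P_i ⊕ E(K, C_{i−1}), with C_{0} = IV.
C[1]: E(K, F5) = 7D; 3C ⊕ 7D = 41.

C[1] = 41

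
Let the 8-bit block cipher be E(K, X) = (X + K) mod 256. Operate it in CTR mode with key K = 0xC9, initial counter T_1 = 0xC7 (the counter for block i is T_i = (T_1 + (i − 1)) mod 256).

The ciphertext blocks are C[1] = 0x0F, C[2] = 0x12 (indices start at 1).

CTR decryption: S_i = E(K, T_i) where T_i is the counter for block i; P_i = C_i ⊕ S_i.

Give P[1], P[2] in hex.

P[1] = 0x9F, P[2] = 0x83

P[1]: T = 0xC7, S = E(K, T) = 0x90; 0x0F ⊕ 0x90 = 0x9F.
P[2]: T = 0xC8, S = E(K, T) = 0x91; 0x12 ⊕ 0x91 = 0x83.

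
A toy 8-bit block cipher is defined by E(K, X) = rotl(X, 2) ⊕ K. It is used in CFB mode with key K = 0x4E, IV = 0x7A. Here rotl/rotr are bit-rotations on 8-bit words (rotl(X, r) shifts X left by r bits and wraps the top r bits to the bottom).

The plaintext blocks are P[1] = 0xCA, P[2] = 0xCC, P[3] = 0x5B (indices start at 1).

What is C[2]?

CFB encryption: C_i = P_i ⊕ E(K, C_{i−1}), with C_{0} = IV.
C[1]: E(K, 0x7A) = 0xA7; 0xCA ⊕ 0xA7 = 0x6D.
C[2]: E(K, 0x6D) = 0xFB; 0xCC ⊕ 0xFB = 0x37.

C[2] = 0x37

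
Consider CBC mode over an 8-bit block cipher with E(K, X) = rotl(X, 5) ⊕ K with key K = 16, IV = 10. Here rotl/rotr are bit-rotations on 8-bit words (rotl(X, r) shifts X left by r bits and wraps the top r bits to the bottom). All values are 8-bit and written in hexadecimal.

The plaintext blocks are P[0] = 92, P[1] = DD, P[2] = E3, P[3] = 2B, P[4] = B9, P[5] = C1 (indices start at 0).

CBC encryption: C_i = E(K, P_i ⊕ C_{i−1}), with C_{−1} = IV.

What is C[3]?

C[0]: P[0] ⊕ 10 = 82; E(K, 82) = 46.
C[1]: P[1] ⊕ 46 = 9B; E(K, 9B) = 65.
C[2]: P[2] ⊕ 65 = 86; E(K, 86) = C6.
C[3]: P[3] ⊕ C6 = ED; E(K, ED) = AB.

C[3] = AB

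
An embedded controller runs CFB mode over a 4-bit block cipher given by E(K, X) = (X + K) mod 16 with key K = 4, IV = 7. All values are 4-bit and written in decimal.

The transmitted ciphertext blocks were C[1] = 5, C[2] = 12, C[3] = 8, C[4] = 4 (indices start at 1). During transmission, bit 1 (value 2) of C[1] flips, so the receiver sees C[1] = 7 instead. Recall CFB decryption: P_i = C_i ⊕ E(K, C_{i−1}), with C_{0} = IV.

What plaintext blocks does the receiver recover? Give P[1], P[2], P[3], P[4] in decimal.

P[1] = 12, P[2] = 7, P[3] = 8, P[4] = 8

Only C[1] changed, to 7. In CFB, a change in C_i flips the same bit in P_i and garbles P_{i+1}. Decrypting the received ciphertext:
P[1]: E(K, 7) = 11; 7 ⊕ 11 = 12.
P[2]: E(K, 7) = 11; 12 ⊕ 11 = 7.
P[3]: E(K, 12) = 0; 8 ⊕ 0 = 8.
P[4]: E(K, 8) = 12; 4 ⊕ 12 = 8.
Blocks that differ from the original plaintext: P[1], P[2].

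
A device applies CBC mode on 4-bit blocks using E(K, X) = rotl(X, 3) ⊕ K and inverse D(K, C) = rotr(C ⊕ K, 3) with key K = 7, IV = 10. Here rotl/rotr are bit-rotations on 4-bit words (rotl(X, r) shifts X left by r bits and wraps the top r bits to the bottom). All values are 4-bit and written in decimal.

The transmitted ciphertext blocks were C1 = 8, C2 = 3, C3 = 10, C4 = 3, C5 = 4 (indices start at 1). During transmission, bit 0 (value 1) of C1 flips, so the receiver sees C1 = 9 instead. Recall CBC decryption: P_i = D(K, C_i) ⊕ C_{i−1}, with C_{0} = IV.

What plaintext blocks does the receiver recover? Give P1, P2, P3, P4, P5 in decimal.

P1 = 7, P2 = 1, P3 = 8, P4 = 2, P5 = 5

Only C1 changed, to 9. In CBC, a change in C_i garbles P_i and flips the same bit in P_{i+1}. Decrypting the received ciphertext:
P1: D(K, 9) = 13; 13 ⊕ 10 = 7.
P2: D(K, 3) = 8; 8 ⊕ 9 = 1.
P3: D(K, 10) = 11; 11 ⊕ 3 = 8.
P4: D(K, 3) = 8; 8 ⊕ 10 = 2.
P5: D(K, 4) = 6; 6 ⊕ 3 = 5.
Blocks that differ from the original plaintext: P1, P2.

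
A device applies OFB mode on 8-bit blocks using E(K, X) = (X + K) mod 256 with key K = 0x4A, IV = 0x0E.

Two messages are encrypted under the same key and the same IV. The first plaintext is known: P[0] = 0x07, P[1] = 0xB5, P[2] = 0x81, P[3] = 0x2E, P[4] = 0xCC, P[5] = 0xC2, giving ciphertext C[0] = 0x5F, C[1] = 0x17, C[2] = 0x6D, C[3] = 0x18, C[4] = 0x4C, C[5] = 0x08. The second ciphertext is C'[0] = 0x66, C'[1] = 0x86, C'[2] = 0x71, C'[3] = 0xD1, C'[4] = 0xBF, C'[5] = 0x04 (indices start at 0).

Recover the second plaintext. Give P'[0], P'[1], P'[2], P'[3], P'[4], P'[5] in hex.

P'[0] = 0x3E, P'[1] = 0x24, P'[2] = 0x9D, P'[3] = 0xE7, P'[4] = 0x3F, P'[5] = 0xCE

In OFB with a reused IV, both messages share the same keystream S_i, so C_i ⊕ C'_i = P_i ⊕ P'_i and thus P'_i = P_i ⊕ C_i ⊕ C'_i.
P'[0]: 0x07 ⊕ 0x5F ⊕ 0x66 = 0x3E.
P'[1]: 0xB5 ⊕ 0x17 ⊕ 0x86 = 0x24.
P'[2]: 0x81 ⊕ 0x6D ⊕ 0x71 = 0x9D.
P'[3]: 0x2E ⊕ 0x18 ⊕ 0xD1 = 0xE7.
P'[4]: 0xCC ⊕ 0x4C ⊕ 0xBF = 0x3F.
P'[5]: 0xC2 ⊕ 0x08 ⊕ 0x04 = 0xCE.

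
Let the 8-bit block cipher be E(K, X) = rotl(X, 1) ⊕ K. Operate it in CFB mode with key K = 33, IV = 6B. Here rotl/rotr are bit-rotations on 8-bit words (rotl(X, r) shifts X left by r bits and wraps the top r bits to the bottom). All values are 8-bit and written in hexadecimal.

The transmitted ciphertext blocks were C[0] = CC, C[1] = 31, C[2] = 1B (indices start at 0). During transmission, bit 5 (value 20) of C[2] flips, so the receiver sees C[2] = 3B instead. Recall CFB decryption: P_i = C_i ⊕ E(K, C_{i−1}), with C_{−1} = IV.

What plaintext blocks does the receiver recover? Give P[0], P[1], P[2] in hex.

P[0] = 29, P[1] = 9B, P[2] = 6A

Only C[2] changed, to 3B. In CFB, a change in C_i flips the same bit in P_i and garbles P_{i+1}. Decrypting the received ciphertext:
P[0]: E(K, 6B) = E5; CC ⊕ E5 = 29.
P[1]: E(K, CC) = AA; 31 ⊕ AA = 9B.
P[2]: E(K, 31) = 51; 3B ⊕ 51 = 6A.
Blocks that differ from the original plaintext: P[2].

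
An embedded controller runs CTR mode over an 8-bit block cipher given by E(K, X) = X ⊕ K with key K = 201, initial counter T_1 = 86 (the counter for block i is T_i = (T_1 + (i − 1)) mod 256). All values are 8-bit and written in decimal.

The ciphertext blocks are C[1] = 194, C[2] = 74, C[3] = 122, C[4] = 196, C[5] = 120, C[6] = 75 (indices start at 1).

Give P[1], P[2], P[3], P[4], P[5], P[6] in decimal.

P[1] = 93, P[2] = 212, P[3] = 235, P[4] = 84, P[5] = 235, P[6] = 217

CTR decryption: S_i = E(K, T_i) where T_i is the counter for block i; P_i = C_i ⊕ S_i.
P[1]: T = 86, S = E(K, T) = 159; 194 ⊕ 159 = 93.
P[2]: T = 87, S = E(K, T) = 158; 74 ⊕ 158 = 212.
P[3]: T = 88, S = E(K, T) = 145; 122 ⊕ 145 = 235.
P[4]: T = 89, S = E(K, T) = 144; 196 ⊕ 144 = 84.
P[5]: T = 90, S = E(K, T) = 147; 120 ⊕ 147 = 235.
P[6]: T = 91, S = E(K, T) = 146; 75 ⊕ 146 = 217.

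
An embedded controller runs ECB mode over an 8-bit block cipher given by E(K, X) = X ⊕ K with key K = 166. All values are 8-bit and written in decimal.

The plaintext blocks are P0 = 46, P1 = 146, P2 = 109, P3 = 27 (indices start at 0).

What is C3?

ECB encryption: C_i = E(K, P_i).
C3: E(K, 27) = 189.

C3 = 189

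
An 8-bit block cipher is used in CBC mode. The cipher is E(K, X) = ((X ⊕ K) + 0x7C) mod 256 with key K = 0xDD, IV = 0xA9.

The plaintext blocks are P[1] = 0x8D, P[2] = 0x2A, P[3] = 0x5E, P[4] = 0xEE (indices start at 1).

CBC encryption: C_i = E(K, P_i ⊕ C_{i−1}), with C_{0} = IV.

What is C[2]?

C[1]: P[1] ⊕ 0xA9 = 0x24; E(K, 0x24) = 0x75.
C[2]: P[2] ⊕ 0x75 = 0x5F; E(K, 0x5F) = 0xFE.

C[2] = 0xFE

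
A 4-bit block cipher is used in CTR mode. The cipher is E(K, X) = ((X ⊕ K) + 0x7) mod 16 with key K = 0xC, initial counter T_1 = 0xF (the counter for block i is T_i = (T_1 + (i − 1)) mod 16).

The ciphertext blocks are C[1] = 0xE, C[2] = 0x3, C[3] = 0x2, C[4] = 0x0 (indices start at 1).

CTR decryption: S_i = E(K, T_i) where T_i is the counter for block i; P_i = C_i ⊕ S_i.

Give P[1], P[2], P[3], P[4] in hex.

P[1] = 0x4, P[2] = 0x0, P[3] = 0x6, P[4] = 0x5

P[1]: T = 0xF, S = E(K, T) = 0xA; 0xE ⊕ 0xA = 0x4.
P[2]: T = 0x0, S = E(K, T) = 0x3; 0x3 ⊕ 0x3 = 0x0.
P[3]: T = 0x1, S = E(K, T) = 0x4; 0x2 ⊕ 0x4 = 0x6.
P[4]: T = 0x2, S = E(K, T) = 0x5; 0x0 ⊕ 0x5 = 0x5.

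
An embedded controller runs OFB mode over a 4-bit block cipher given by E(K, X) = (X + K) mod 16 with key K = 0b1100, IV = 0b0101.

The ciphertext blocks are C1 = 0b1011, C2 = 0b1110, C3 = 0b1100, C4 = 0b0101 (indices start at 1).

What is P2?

OFB decryption: S_i = E(K, S_{i−1}) with S_{0} = IV; P_i = C_i ⊕ S_i.
P1: S = E(K, 0b0101) = 0b0001; 0b1011 ⊕ 0b0001 = 0b1010.
P2: S = E(K, 0b0001) = 0b1101; 0b1110 ⊕ 0b1101 = 0b0011.

P2 = 0b0011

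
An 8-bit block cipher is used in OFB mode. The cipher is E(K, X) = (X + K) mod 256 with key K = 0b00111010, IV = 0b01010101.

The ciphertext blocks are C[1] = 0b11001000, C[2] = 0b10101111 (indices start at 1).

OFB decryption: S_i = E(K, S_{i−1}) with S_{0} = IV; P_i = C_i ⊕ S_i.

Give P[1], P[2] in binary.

P[1]: S = E(K, 0b01010101) = 0b10001111; 0b11001000 ⊕ 0b10001111 = 0b01000111.
P[2]: S = E(K, 0b10001111) = 0b11001001; 0b10101111 ⊕ 0b11001001 = 0b01100110.

P[1] = 0b01000111, P[2] = 0b01100110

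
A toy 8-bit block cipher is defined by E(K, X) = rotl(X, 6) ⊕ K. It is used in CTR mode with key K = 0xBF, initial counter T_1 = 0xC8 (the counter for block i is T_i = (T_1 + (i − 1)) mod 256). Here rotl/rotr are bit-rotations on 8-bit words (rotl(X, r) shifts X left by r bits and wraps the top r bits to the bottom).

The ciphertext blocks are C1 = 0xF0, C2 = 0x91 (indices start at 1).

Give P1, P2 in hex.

CTR decryption: S_i = E(K, T_i) where T_i is the counter for block i; P_i = C_i ⊕ S_i.
P1: T = 0xC8, S = E(K, T) = 0x8D; 0xF0 ⊕ 0x8D = 0x7D.
P2: T = 0xC9, S = E(K, T) = 0xCD; 0x91 ⊕ 0xCD = 0x5C.

P1 = 0x7D, P2 = 0x5C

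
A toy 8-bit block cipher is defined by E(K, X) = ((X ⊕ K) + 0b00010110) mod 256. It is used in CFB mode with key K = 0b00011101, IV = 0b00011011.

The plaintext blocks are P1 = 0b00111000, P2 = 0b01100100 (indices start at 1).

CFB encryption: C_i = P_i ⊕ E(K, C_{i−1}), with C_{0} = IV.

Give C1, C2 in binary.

C1 = 0b00100100, C2 = 0b00101011

C1: E(K, 0b00011011) = 0b00011100; 0b00111000 ⊕ 0b00011100 = 0b00100100.
C2: E(K, 0b00100100) = 0b01001111; 0b01100100 ⊕ 0b01001111 = 0b00101011.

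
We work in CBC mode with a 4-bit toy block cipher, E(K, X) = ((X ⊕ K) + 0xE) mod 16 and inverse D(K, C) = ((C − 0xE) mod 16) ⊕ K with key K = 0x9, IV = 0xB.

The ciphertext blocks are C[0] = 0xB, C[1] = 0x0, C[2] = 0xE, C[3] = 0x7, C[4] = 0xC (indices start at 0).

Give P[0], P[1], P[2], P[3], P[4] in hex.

CBC decryption: P_i = D(K, C_i) ⊕ C_{i−1}, with C_{−1} = IV.
P[0]: D(K, 0xB) = 0x4; 0x4 ⊕ 0xB = 0xF.
P[1]: D(K, 0x0) = 0xB; 0xB ⊕ 0xB = 0x0.
P[2]: D(K, 0xE) = 0x9; 0x9 ⊕ 0x0 = 0x9.
P[3]: D(K, 0x7) = 0x0; 0x0 ⊕ 0xE = 0xE.
P[4]: D(K, 0xC) = 0x7; 0x7 ⊕ 0x7 = 0x0.

P[0] = 0xF, P[1] = 0x0, P[2] = 0x9, P[3] = 0xE, P[4] = 0x0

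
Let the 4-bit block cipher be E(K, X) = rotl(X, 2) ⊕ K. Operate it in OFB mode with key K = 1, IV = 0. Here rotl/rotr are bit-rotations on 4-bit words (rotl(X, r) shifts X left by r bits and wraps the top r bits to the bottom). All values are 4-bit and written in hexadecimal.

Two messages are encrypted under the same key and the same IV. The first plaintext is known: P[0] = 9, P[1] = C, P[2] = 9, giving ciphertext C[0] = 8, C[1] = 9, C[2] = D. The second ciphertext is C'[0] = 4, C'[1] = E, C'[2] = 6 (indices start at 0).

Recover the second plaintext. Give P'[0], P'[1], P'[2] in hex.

In OFB with a reused IV, both messages share the same keystream S_i, so C_i ⊕ C'_i = P_i ⊕ P'_i and thus P'_i = P_i ⊕ C_i ⊕ C'_i.
P'[0]: 9 ⊕ 8 ⊕ 4 = 5.
P'[1]: C ⊕ 9 ⊕ E = B.
P'[2]: 9 ⊕ D ⊕ 6 = 2.

P'[0] = 5, P'[1] = B, P'[2] = 2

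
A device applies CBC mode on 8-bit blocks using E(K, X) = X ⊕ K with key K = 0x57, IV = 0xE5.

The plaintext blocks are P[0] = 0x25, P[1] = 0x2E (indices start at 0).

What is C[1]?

CBC encryption: C_i = E(K, P_i ⊕ C_{i−1}), with C_{−1} = IV.
C[0]: P[0] ⊕ 0xE5 = 0xC0; E(K, 0xC0) = 0x97.
C[1]: P[1] ⊕ 0x97 = 0xB9; E(K, 0xB9) = 0xEE.

C[1] = 0xEE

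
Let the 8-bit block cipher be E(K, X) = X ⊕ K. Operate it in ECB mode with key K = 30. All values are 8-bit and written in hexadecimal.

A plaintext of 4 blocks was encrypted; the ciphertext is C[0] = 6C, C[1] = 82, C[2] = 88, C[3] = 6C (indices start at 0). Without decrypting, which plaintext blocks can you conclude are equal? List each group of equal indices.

ECB encrypts each block independently with the same key, so equal ciphertext blocks imply equal plaintext blocks.
C[0] = C[3] = 6C, so P[0] = P[3].

P[0] = P[3]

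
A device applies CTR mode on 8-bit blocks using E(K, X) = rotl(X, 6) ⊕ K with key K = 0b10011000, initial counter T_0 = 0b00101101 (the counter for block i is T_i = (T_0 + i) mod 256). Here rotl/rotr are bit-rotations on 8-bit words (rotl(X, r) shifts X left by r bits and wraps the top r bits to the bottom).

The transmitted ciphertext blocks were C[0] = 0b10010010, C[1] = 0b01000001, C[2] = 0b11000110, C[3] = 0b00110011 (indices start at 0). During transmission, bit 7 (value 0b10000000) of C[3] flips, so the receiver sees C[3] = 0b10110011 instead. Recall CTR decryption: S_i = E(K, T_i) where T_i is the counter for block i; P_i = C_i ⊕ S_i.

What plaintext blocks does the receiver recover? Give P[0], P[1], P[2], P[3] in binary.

Only C[3] changed, to 0b10110011. In CTR, a change in C_i flips the same bit in P_i only; the keystream is unaffected. Decrypting the received ciphertext:
P[0]: T = 0b00101101, S = E(K, T) = 0b11010011; 0b10010010 ⊕ 0b11010011 = 0b01000001.
P[1]: T = 0b00101110, S = E(K, T) = 0b00010011; 0b01000001 ⊕ 0b00010011 = 0b01010010.
P[2]: T = 0b00101111, S = E(K, T) = 0b01010011; 0b11000110 ⊕ 0b01010011 = 0b10010101.
P[3]: T = 0b00110000, S = E(K, T) = 0b10010100; 0b10110011 ⊕ 0b10010100 = 0b00100111.
Blocks that differ from the original plaintext: P[3].

P[0] = 0b01000001, P[1] = 0b01010010, P[2] = 0b10010101, P[3] = 0b00100111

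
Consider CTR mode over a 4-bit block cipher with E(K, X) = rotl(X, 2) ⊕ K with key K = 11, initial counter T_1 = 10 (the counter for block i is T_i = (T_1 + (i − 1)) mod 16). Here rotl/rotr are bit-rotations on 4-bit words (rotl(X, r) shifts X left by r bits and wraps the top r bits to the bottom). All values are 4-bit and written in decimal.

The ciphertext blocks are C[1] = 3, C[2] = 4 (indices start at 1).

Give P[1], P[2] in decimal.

CTR decryption: S_i = E(K, T_i) where T_i is the counter for block i; P_i = C_i ⊕ S_i.
P[1]: T = 10, S = E(K, T) = 1; 3 ⊕ 1 = 2.
P[2]: T = 11, S = E(K, T) = 5; 4 ⊕ 5 = 1.

P[1] = 2, P[2] = 1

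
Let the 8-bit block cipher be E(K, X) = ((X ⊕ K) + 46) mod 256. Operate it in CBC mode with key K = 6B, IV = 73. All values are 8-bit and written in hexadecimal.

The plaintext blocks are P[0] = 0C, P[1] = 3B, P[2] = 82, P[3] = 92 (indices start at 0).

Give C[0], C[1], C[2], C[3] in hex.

C[0] = 5A, C[1] = 50, C[2] = FF, C[3] = 4C

CBC encryption: C_i = E(K, P_i ⊕ C_{i−1}), with C_{−1} = IV.
C[0]: P[0] ⊕ 73 = 7F; E(K, 7F) = 5A.
C[1]: P[1] ⊕ 5A = 61; E(K, 61) = 50.
C[2]: P[2] ⊕ 50 = D2; E(K, D2) = FF.
C[3]: P[3] ⊕ FF = 6D; E(K, 6D) = 4C.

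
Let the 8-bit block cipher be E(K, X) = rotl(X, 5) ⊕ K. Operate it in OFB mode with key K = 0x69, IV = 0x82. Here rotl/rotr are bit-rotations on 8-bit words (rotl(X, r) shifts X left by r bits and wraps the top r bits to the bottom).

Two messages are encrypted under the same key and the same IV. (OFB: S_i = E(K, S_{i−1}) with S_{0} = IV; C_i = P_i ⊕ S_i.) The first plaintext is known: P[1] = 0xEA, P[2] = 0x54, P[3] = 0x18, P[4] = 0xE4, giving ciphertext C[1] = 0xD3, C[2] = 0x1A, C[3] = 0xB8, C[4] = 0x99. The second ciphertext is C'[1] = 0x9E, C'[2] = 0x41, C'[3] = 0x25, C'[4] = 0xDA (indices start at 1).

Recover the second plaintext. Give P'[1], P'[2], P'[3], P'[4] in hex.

P'[1] = 0xA7, P'[2] = 0x0F, P'[3] = 0x85, P'[4] = 0xA7

In OFB with a reused IV, both messages share the same keystream S_i, so C_i ⊕ C'_i = P_i ⊕ P'_i and thus P'_i = P_i ⊕ C_i ⊕ C'_i.
P'[1]: 0xEA ⊕ 0xD3 ⊕ 0x9E = 0xA7.
P'[2]: 0x54 ⊕ 0x1A ⊕ 0x41 = 0x0F.
P'[3]: 0x18 ⊕ 0xB8 ⊕ 0x25 = 0x85.
P'[4]: 0xE4 ⊕ 0x99 ⊕ 0xDA = 0xA7.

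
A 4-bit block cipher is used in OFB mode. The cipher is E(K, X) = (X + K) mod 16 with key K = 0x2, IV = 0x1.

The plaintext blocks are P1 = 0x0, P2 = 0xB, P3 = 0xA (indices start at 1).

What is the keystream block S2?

0x5

OFB encryption: S_i = E(K, S_{i−1}) with S_{0} = IV; C_i = P_i ⊕ S_i.
C1: S = E(K, 0x1) = 0x3; 0x0 ⊕ 0x3 = 0x3.
C2: S = E(K, 0x3) = 0x5; 0xB ⊕ 0x5 = 0xE.
So S2 = 0x5.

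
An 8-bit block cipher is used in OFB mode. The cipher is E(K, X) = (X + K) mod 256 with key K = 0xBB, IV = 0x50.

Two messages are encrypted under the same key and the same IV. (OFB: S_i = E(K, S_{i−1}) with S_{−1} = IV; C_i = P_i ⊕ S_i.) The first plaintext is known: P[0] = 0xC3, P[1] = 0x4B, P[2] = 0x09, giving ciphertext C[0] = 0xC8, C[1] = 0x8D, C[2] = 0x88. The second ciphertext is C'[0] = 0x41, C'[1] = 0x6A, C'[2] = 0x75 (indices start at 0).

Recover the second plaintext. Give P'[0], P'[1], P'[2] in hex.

P'[0] = 0x4A, P'[1] = 0xAC, P'[2] = 0xF4

In OFB with a reused IV, both messages share the same keystream S_i, so C_i ⊕ C'_i = P_i ⊕ P'_i and thus P'_i = P_i ⊕ C_i ⊕ C'_i.
P'[0]: 0xC3 ⊕ 0xC8 ⊕ 0x41 = 0x4A.
P'[1]: 0x4B ⊕ 0x8D ⊕ 0x6A = 0xAC.
P'[2]: 0x09 ⊕ 0x88 ⊕ 0x75 = 0xF4.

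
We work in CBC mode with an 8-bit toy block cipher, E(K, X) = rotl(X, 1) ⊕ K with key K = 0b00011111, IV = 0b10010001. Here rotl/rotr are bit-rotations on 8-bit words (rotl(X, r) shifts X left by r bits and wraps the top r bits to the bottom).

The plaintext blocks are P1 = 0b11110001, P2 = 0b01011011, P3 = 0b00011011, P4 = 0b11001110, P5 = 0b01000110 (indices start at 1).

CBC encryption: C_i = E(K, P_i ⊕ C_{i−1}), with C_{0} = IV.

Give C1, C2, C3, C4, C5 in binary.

C1: P1 ⊕ 0b10010001 = 0b01100000; E(K, 0b01100000) = 0b11011111.
C2: P2 ⊕ 0b11011111 = 0b10000100; E(K, 0b10000100) = 0b00010110.
C3: P3 ⊕ 0b00010110 = 0b00001101; E(K, 0b00001101) = 0b00000101.
C4: P4 ⊕ 0b00000101 = 0b11001011; E(K, 0b11001011) = 0b10001000.
C5: P5 ⊕ 0b10001000 = 0b11001110; E(K, 0b11001110) = 0b10000010.

C1 = 0b11011111, C2 = 0b00010110, C3 = 0b00000101, C4 = 0b10001000, C5 = 0b10000010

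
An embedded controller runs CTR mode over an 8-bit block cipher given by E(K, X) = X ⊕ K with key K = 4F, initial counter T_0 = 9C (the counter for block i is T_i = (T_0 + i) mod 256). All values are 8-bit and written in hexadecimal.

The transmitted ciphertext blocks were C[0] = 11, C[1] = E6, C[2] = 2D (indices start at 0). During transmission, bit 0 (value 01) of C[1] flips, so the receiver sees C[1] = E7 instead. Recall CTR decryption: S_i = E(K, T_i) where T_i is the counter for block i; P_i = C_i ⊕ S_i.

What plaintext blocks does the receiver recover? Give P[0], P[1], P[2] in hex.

P[0] = C2, P[1] = 35, P[2] = FC

Only C[1] changed, to E7. In CTR, a change in C_i flips the same bit in P_i only; the keystream is unaffected. Decrypting the received ciphertext:
P[0]: T = 9C, S = E(K, T) = D3; 11 ⊕ D3 = C2.
P[1]: T = 9D, S = E(K, T) = D2; E7 ⊕ D2 = 35.
P[2]: T = 9E, S = E(K, T) = D1; 2D ⊕ D1 = FC.
Blocks that differ from the original plaintext: P[1].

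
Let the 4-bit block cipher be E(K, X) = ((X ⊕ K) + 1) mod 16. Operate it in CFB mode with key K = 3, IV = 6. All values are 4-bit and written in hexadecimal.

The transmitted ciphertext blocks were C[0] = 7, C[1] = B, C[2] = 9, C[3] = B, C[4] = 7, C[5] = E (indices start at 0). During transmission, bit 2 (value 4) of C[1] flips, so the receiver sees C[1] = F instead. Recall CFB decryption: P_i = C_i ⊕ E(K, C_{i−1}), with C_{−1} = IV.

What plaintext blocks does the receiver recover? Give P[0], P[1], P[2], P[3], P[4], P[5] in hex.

P[0] = 1, P[1] = A, P[2] = 4, P[3] = 0, P[4] = E, P[5] = B

Only C[1] changed, to F. In CFB, a change in C_i flips the same bit in P_i and garbles P_{i+1}. Decrypting the received ciphertext:
P[0]: E(K, 6) = 6; 7 ⊕ 6 = 1.
P[1]: E(K, 7) = 5; F ⊕ 5 = A.
P[2]: E(K, F) = D; 9 ⊕ D = 4.
P[3]: E(K, 9) = B; B ⊕ B = 0.
P[4]: E(K, B) = 9; 7 ⊕ 9 = E.
P[5]: E(K, 7) = 5; E ⊕ 5 = B.
Blocks that differ from the original plaintext: P[1], P[2].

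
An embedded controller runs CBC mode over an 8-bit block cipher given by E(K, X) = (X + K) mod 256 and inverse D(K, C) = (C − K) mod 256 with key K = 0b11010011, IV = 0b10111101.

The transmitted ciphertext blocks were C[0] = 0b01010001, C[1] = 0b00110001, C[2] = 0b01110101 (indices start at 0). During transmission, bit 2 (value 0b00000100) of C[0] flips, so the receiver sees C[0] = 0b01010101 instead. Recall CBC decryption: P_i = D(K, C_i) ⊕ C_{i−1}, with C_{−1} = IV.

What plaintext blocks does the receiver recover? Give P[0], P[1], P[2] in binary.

Only C[0] changed, to 0b01010101. In CBC, a change in C_i garbles P_i and flips the same bit in P_{i+1}. Decrypting the received ciphertext:
P[0]: D(K, 0b01010101) = 0b10000010; 0b10000010 ⊕ 0b10111101 = 0b00111111.
P[1]: D(K, 0b00110001) = 0b01011110; 0b01011110 ⊕ 0b01010101 = 0b00001011.
P[2]: D(K, 0b01110101) = 0b10100010; 0b10100010 ⊕ 0b00110001 = 0b10010011.
Blocks that differ from the original plaintext: P[0], P[1].

P[0] = 0b00111111, P[1] = 0b00001011, P[2] = 0b10010011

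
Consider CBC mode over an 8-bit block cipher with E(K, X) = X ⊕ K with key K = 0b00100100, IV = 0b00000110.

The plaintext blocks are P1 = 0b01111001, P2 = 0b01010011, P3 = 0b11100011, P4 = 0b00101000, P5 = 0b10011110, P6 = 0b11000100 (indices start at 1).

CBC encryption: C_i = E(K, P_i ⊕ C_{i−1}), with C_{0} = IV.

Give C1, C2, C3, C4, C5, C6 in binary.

C1: P1 ⊕ 0b00000110 = 0b01111111; E(K, 0b01111111) = 0b01011011.
C2: P2 ⊕ 0b01011011 = 0b00001000; E(K, 0b00001000) = 0b00101100.
C3: P3 ⊕ 0b00101100 = 0b11001111; E(K, 0b11001111) = 0b11101011.
C4: P4 ⊕ 0b11101011 = 0b11000011; E(K, 0b11000011) = 0b11100111.
C5: P5 ⊕ 0b11100111 = 0b01111001; E(K, 0b01111001) = 0b01011101.
C6: P6 ⊕ 0b01011101 = 0b10011001; E(K, 0b10011001) = 0b10111101.

C1 = 0b01011011, C2 = 0b00101100, C3 = 0b11101011, C4 = 0b11100111, C5 = 0b01011101, C6 = 0b10111101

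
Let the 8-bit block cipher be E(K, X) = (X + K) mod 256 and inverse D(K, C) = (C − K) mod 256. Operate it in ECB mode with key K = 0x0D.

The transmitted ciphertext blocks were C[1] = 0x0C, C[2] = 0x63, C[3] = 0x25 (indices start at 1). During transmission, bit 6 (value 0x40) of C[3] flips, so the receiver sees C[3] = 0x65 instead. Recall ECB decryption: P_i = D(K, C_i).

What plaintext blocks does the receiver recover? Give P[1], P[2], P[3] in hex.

P[1] = 0xFF, P[2] = 0x56, P[3] = 0x58

Only C[3] changed, to 0x65. In ECB, a change in C_i affects only P_i. Decrypting the received ciphertext:
P[1]: D(K, 0x0C) = 0xFF.
P[2]: D(K, 0x63) = 0x56.
P[3]: D(K, 0x65) = 0x58.
Blocks that differ from the original plaintext: P[3].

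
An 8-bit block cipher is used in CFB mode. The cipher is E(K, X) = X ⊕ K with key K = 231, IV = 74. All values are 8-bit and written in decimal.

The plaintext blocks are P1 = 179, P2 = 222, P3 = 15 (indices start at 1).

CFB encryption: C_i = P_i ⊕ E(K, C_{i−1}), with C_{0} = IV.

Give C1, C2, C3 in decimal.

C1 = 30, C2 = 39, C3 = 207

C1: E(K, 74) = 173; 179 ⊕ 173 = 30.
C2: E(K, 30) = 249; 222 ⊕ 249 = 39.
C3: E(K, 39) = 192; 15 ⊕ 192 = 207.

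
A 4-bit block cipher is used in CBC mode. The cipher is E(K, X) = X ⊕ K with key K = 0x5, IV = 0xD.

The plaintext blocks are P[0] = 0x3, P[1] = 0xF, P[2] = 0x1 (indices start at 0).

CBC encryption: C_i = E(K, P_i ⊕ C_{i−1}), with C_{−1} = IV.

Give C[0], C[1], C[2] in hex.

C[0] = 0xB, C[1] = 0x1, C[2] = 0x5

C[0]: P[0] ⊕ 0xD = 0xE; E(K, 0xE) = 0xB.
C[1]: P[1] ⊕ 0xB = 0x4; E(K, 0x4) = 0x1.
C[2]: P[2] ⊕ 0x1 = 0x0; E(K, 0x0) = 0x5.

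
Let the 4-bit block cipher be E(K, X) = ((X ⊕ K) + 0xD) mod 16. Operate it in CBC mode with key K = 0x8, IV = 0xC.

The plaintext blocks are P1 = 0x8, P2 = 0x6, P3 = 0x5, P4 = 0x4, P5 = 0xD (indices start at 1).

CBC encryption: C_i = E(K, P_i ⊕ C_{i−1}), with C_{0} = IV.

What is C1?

C1: P1 ⊕ 0xC = 0x4; E(K, 0x4) = 0x9.

C1 = 0x9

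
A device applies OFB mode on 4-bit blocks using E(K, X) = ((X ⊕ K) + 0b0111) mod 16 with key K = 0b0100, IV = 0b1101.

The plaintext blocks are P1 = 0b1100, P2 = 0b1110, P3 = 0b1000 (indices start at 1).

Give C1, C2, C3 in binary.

OFB encryption: S_i = E(K, S_{i−1}) with S_{0} = IV; C_i = P_i ⊕ S_i.
C1: S = E(K, 0b1101) = 0b0000; 0b1100 ⊕ 0b0000 = 0b1100.
C2: S = E(K, 0b0000) = 0b1011; 0b1110 ⊕ 0b1011 = 0b0101.
C3: S = E(K, 0b1011) = 0b0110; 0b1000 ⊕ 0b0110 = 0b1110.

C1 = 0b1100, C2 = 0b0101, C3 = 0b1110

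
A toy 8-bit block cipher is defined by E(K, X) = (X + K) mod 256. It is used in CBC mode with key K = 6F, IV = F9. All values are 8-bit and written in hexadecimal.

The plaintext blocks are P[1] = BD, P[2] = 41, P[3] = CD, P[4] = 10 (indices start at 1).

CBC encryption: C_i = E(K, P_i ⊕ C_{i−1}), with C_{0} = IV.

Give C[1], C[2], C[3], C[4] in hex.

C[1] = B3, C[2] = 61, C[3] = 1B, C[4] = 7A

C[1]: P[1] ⊕ F9 = 44; E(K, 44) = B3.
C[2]: P[2] ⊕ B3 = F2; E(K, F2) = 61.
C[3]: P[3] ⊕ 61 = AC; E(K, AC) = 1B.
C[4]: P[4] ⊕ 1B = 0B; E(K, 0B) = 7A.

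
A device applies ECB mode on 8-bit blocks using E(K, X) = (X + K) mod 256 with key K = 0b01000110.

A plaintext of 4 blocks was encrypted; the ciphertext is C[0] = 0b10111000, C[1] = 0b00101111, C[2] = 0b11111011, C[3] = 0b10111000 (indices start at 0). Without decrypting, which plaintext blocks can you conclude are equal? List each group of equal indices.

P[0] = P[3]

ECB encrypts each block independently with the same key, so equal ciphertext blocks imply equal plaintext blocks.
C[0] = C[3] = 0b10111000, so P[0] = P[3].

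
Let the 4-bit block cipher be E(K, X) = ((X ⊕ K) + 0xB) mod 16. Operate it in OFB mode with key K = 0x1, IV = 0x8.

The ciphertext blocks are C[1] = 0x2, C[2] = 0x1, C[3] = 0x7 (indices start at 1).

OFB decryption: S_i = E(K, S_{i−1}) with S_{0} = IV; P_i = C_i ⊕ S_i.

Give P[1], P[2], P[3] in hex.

P[1]: S = E(K, 0x8) = 0x4; 0x2 ⊕ 0x4 = 0x6.
P[2]: S = E(K, 0x4) = 0x0; 0x1 ⊕ 0x0 = 0x1.
P[3]: S = E(K, 0x0) = 0xC; 0x7 ⊕ 0xC = 0xB.

P[1] = 0x6, P[2] = 0x1, P[3] = 0xB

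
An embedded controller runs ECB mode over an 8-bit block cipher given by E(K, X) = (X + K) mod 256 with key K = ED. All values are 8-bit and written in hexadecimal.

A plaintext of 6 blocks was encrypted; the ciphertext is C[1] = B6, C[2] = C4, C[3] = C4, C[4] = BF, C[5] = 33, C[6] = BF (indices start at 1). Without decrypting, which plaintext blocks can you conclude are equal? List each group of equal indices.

ECB encrypts each block independently with the same key, so equal ciphertext blocks imply equal plaintext blocks.
C[2] = C[3] = C4, so P[2] = P[3].
C[4] = C[6] = BF, so P[4] = P[6].

P[2] = P[3]; P[4] = P[6]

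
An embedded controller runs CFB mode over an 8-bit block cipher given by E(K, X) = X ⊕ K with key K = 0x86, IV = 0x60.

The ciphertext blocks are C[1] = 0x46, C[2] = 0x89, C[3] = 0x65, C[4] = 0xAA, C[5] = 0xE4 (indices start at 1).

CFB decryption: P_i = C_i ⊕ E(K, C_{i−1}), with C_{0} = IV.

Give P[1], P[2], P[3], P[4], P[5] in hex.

P[1]: E(K, 0x60) = 0xE6; 0x46 ⊕ 0xE6 = 0xA0.
P[2]: E(K, 0x46) = 0xC0; 0x89 ⊕ 0xC0 = 0x49.
P[3]: E(K, 0x89) = 0x0F; 0x65 ⊕ 0x0F = 0x6A.
P[4]: E(K, 0x65) = 0xE3; 0xAA ⊕ 0xE3 = 0x49.
P[5]: E(K, 0xAA) = 0x2C; 0xE4 ⊕ 0x2C = 0xC8.

P[1] = 0xA0, P[2] = 0x49, P[3] = 0x6A, P[4] = 0x49, P[5] = 0xC8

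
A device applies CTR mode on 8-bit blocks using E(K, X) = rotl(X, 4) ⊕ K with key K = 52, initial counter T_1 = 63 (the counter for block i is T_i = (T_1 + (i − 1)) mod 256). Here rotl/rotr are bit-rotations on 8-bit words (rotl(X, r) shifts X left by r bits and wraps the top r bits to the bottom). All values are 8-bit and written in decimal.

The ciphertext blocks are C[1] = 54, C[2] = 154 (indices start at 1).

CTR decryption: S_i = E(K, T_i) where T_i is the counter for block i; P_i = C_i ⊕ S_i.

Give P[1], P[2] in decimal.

P[1]: T = 63, S = E(K, T) = 199; 54 ⊕ 199 = 241.
P[2]: T = 64, S = E(K, T) = 48; 154 ⊕ 48 = 170.

P[1] = 241, P[2] = 170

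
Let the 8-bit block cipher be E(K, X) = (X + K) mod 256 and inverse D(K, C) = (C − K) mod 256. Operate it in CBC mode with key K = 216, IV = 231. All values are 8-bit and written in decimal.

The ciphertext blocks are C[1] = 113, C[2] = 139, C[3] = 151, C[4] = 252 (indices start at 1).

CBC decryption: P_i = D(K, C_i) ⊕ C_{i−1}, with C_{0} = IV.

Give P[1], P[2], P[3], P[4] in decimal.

P[1]: D(K, 113) = 153; 153 ⊕ 231 = 126.
P[2]: D(K, 139) = 179; 179 ⊕ 113 = 194.
P[3]: D(K, 151) = 191; 191 ⊕ 139 = 52.
P[4]: D(K, 252) = 36; 36 ⊕ 151 = 179.

P[1] = 126, P[2] = 194, P[3] = 52, P[4] = 179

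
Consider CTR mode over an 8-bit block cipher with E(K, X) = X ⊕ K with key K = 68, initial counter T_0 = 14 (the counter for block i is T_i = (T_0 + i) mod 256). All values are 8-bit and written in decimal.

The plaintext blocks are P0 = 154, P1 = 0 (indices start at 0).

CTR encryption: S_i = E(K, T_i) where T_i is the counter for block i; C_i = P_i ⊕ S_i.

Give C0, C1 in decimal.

C0: T = 14, S = E(K, T) = 74; 154 ⊕ 74 = 208.
C1: T = 15, S = E(K, T) = 75; 0 ⊕ 75 = 75.

C0 = 208, C1 = 75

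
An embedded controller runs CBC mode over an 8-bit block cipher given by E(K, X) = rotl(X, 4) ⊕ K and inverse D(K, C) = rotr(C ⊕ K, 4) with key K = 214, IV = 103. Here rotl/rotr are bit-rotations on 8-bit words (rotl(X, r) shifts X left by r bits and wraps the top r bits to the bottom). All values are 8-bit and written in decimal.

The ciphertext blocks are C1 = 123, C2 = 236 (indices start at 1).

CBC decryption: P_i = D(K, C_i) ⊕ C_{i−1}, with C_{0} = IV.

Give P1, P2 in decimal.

P1: D(K, 123) = 218; 218 ⊕ 103 = 189.
P2: D(K, 236) = 163; 163 ⊕ 123 = 216.

P1 = 189, P2 = 216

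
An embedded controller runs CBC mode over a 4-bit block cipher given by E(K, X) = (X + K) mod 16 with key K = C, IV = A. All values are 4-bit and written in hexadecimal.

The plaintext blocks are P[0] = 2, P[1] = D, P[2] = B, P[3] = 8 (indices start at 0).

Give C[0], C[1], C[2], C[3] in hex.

C[0] = 4, C[1] = 5, C[2] = A, C[3] = E

CBC encryption: C_i = E(K, P_i ⊕ C_{i−1}), with C_{−1} = IV.
C[0]: P[0] ⊕ A = 8; E(K, 8) = 4.
C[1]: P[1] ⊕ 4 = 9; E(K, 9) = 5.
C[2]: P[2] ⊕ 5 = E; E(K, E) = A.
C[3]: P[3] ⊕ A = 2; E(K, 2) = E.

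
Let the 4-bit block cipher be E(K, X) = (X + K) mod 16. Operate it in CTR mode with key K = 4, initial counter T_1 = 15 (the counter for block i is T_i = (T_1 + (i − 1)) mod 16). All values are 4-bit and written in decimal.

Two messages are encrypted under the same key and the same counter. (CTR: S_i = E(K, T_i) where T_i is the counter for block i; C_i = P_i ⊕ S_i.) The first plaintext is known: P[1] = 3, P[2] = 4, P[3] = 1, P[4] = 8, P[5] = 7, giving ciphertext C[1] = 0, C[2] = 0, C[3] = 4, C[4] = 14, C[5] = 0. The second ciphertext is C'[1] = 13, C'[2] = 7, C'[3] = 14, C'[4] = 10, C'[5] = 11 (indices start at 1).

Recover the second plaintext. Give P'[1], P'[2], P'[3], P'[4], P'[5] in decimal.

In CTR with a reused counter, both messages share the same keystream S_i, so C_i ⊕ C'_i = P_i ⊕ P'_i and thus P'_i = P_i ⊕ C_i ⊕ C'_i.
P'[1]: 3 ⊕ 0 ⊕ 13 = 14.
P'[2]: 4 ⊕ 0 ⊕ 7 = 3.
P'[3]: 1 ⊕ 4 ⊕ 14 = 11.
P'[4]: 8 ⊕ 14 ⊕ 10 = 12.
P'[5]: 7 ⊕ 0 ⊕ 11 = 12.

P'[1] = 14, P'[2] = 3, P'[3] = 11, P'[4] = 12, P'[5] = 12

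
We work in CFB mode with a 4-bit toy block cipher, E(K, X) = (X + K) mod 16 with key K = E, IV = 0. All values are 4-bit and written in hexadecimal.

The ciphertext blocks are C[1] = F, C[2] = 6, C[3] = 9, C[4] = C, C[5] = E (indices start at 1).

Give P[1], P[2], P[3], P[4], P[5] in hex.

CFB decryption: P_i = C_i ⊕ E(K, C_{i−1}), with C_{0} = IV.
P[1]: E(K, 0) = E; F ⊕ E = 1.
P[2]: E(K, F) = D; 6 ⊕ D = B.
P[3]: E(K, 6) = 4; 9 ⊕ 4 = D.
P[4]: E(K, 9) = 7; C ⊕ 7 = B.
P[5]: E(K, C) = A; E ⊕ A = 4.

P[1] = 1, P[2] = B, P[3] = D, P[4] = B, P[5] = 4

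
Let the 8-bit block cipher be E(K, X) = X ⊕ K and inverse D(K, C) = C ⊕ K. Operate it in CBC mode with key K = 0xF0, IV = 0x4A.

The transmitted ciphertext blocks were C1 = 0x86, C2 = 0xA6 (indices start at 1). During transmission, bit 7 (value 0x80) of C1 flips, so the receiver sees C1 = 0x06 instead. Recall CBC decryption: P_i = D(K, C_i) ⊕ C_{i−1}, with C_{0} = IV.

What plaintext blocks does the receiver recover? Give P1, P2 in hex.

Only C1 changed, to 0x06. In CBC, a change in C_i garbles P_i and flips the same bit in P_{i+1}. Decrypting the received ciphertext:
P1: D(K, 0x06) = 0xF6; 0xF6 ⊕ 0x4A = 0xBC.
P2: D(K, 0xA6) = 0x56; 0x56 ⊕ 0x06 = 0x50.
Blocks that differ from the original plaintext: P1, P2.

P1 = 0xBC, P2 = 0x50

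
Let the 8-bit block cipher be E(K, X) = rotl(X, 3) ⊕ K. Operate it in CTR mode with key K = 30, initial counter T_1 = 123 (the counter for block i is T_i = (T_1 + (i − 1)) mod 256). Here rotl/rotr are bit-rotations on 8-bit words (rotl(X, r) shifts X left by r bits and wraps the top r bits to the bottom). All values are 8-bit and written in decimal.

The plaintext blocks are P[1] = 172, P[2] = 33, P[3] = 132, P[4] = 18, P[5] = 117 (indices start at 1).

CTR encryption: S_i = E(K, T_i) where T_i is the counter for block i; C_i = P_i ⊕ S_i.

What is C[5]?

C[5] = 144

C[1]: T = 123, S = E(K, T) = 197; 172 ⊕ 197 = 105.
C[2]: T = 124, S = E(K, T) = 253; 33 ⊕ 253 = 220.
C[3]: T = 125, S = E(K, T) = 245; 132 ⊕ 245 = 113.
C[4]: T = 126, S = E(K, T) = 237; 18 ⊕ 237 = 255.
C[5]: T = 127, S = E(K, T) = 229; 117 ⊕ 229 = 144.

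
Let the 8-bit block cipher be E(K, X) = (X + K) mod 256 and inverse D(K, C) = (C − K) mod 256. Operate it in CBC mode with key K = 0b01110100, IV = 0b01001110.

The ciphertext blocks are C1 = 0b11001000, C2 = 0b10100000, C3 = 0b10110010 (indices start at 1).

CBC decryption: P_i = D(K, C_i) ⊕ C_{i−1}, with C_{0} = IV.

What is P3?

P3 = 0b10011110

P3: D(K, 0b10110010) = 0b00111110; 0b00111110 ⊕ 0b10100000 = 0b10011110.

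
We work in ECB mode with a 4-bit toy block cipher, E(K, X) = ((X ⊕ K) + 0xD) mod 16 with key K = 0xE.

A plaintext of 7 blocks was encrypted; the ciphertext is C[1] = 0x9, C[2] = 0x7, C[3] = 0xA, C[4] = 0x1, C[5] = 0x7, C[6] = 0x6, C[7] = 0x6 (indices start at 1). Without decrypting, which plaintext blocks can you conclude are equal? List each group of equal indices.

P[2] = P[5]; P[6] = P[7]

ECB encrypts each block independently with the same key, so equal ciphertext blocks imply equal plaintext blocks.
C[2] = C[5] = 0x7, so P[2] = P[5].
C[6] = C[7] = 0x6, so P[6] = P[7].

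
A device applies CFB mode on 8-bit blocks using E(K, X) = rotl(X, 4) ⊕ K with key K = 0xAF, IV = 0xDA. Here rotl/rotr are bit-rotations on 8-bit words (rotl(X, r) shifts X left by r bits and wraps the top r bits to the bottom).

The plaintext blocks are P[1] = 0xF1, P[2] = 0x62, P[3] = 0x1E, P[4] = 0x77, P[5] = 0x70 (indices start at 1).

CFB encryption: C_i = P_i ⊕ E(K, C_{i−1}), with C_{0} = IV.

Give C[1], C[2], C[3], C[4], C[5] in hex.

C[1]: E(K, 0xDA) = 0x02; 0xF1 ⊕ 0x02 = 0xF3.
C[2]: E(K, 0xF3) = 0x90; 0x62 ⊕ 0x90 = 0xF2.
C[3]: E(K, 0xF2) = 0x80; 0x1E ⊕ 0x80 = 0x9E.
C[4]: E(K, 0x9E) = 0x46; 0x77 ⊕ 0x46 = 0x31.
C[5]: E(K, 0x31) = 0xBC; 0x70 ⊕ 0xBC = 0xCC.

C[1] = 0xF3, C[2] = 0xF2, C[3] = 0x9E, C[4] = 0x31, C[5] = 0xCC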